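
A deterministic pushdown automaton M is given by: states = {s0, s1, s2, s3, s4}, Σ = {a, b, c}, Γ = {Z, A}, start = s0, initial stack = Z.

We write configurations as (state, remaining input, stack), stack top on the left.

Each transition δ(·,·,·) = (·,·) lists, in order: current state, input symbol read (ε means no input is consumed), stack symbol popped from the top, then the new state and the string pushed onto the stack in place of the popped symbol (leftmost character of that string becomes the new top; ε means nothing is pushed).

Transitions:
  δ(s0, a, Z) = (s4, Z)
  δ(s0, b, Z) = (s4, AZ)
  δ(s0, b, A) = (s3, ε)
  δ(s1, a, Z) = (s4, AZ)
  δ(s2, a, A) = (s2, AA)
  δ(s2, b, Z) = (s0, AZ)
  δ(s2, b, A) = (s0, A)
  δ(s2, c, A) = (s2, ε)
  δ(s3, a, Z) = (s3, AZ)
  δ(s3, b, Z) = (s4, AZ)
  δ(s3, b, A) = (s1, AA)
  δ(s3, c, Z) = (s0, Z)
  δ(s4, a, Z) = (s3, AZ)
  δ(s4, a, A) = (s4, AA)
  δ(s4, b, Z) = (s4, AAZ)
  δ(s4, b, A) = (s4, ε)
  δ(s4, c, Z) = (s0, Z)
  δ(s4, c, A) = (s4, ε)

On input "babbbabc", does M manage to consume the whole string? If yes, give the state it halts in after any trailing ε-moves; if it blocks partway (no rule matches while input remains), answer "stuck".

s4

(s0, babbbabc, Z)
  read b, top Z: go to s4, push AZ → (s4, abbbabc, AZ)
  read a, top A: go to s4, push AA → (s4, bbbabc, AAZ)
  read b, top A: go to s4, push ε → (s4, bbabc, AZ)
  read b, top A: go to s4, push ε → (s4, babc, Z)
  read b, top Z: go to s4, push AAZ → (s4, abc, AAZ)
  read a, top A: go to s4, push AA → (s4, bc, AAAZ)
  read b, top A: go to s4, push ε → (s4, c, AAZ)
  read c, top A: go to s4, push ε → (s4, ε, AZ)
All input consumed; M is in state s4.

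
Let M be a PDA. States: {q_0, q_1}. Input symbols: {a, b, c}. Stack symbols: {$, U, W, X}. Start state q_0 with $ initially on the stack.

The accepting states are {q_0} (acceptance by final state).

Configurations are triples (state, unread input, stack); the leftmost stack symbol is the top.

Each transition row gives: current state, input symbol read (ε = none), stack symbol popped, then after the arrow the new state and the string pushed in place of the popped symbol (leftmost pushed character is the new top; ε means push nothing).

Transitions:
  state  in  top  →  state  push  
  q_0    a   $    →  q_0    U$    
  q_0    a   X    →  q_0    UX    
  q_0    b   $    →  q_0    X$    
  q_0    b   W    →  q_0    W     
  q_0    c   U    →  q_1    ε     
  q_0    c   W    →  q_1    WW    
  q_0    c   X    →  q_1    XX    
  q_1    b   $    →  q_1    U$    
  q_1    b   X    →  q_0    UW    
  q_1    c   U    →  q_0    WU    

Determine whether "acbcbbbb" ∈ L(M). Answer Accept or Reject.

One accepting computation: (q_0, acbcbbbb, $) ⊢ (q_0, cbcbbbb, U$) ⊢ (q_1, bcbbbb, $) ⊢ (q_1, cbbbb, U$) ⊢ (q_0, bbbb, WU$) ⊢ (q_0, bbb, WU$) ⊢ (q_0, bb, WU$) ⊢ (q_0, b, WU$) ⊢ (q_0, ε, WU$)
All input consumed and state q_0 ∈ F.

Accept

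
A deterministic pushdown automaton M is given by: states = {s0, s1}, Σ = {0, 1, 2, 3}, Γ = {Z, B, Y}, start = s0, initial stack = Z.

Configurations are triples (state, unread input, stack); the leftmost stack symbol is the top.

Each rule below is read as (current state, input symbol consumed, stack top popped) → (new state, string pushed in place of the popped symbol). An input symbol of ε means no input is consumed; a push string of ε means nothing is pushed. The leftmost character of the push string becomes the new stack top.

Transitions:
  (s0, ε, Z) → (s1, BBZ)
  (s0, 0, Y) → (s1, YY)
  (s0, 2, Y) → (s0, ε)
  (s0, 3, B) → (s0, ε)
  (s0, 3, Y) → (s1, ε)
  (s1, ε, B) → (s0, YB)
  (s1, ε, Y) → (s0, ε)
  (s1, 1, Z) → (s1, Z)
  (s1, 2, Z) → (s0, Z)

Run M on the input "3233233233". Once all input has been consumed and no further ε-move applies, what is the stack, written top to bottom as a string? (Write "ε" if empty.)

YBBZ

(s0, 3233233233, Z)
  ε-move, top Z: go to s1, push BBZ → (s1, 3233233233, BBZ)
  ε-move, top B: go to s0, push YB → (s0, 3233233233, YBBZ)
  read 3, top Y: go to s1, push ε → (s1, 233233233, BBZ)
  ε-move, top B: go to s0, push YB → (s0, 233233233, YBBZ)
  read 2, top Y: go to s0, push ε → (s0, 33233233, BBZ)
  read 3, top B: go to s0, push ε → (s0, 3233233, BZ)
  read 3, top B: go to s0, push ε → (s0, 233233, Z)
  ε-move, top Z: go to s1, push BBZ → (s1, 233233, BBZ)
  ε-move, top B: go to s0, push YB → (s0, 233233, YBBZ)
  read 2, top Y: go to s0, push ε → (s0, 33233, BBZ)
  read 3, top B: go to s0, push ε → (s0, 3233, BZ)
  read 3, top B: go to s0, push ε → (s0, 233, Z)
  ε-move, top Z: go to s1, push BBZ → (s1, 233, BBZ)
  ε-move, top B: go to s0, push YB → (s0, 233, YBBZ)
  read 2, top Y: go to s0, push ε → (s0, 33, BBZ)
  read 3, top B: go to s0, push ε → (s0, 3, BZ)
  read 3, top B: go to s0, push ε → (s0, ε, Z)
  ε-move, top Z: go to s1, push BBZ → (s1, ε, BBZ)
  ε-move, top B: go to s0, push YB → (s0, ε, YBBZ)
All input consumed in state s0 with stack YBBZ.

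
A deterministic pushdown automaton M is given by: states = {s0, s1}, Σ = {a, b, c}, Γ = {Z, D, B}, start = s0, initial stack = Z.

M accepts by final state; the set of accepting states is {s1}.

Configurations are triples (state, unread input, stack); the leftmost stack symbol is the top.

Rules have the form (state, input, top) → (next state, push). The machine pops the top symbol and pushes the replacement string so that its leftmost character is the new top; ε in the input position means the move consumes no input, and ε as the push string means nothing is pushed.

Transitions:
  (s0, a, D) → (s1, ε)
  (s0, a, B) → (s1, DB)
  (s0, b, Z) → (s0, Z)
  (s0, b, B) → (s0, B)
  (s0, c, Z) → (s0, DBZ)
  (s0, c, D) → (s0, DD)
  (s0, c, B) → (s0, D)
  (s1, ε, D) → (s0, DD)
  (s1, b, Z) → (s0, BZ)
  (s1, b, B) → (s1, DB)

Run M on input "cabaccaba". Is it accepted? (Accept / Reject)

(s0, cabaccaba, Z) ⊢ (s0, abaccaba, DBZ) ⊢ (s1, baccaba, BZ) ⊢ (s1, accaba, DBZ) ⊢ (s0, accaba, DDBZ) ⊢ (s1, ccaba, DBZ) ⊢ (s0, ccaba, DDBZ) ⊢ (s0, caba, DDDBZ) ⊢ (s0, aba, DDDDBZ) ⊢ (s1, ba, DDDBZ) ⊢ (s0, ba, DDDDBZ)
No transition applies at (s0, ba, DDDDBZ); input not fully consumed.

Reject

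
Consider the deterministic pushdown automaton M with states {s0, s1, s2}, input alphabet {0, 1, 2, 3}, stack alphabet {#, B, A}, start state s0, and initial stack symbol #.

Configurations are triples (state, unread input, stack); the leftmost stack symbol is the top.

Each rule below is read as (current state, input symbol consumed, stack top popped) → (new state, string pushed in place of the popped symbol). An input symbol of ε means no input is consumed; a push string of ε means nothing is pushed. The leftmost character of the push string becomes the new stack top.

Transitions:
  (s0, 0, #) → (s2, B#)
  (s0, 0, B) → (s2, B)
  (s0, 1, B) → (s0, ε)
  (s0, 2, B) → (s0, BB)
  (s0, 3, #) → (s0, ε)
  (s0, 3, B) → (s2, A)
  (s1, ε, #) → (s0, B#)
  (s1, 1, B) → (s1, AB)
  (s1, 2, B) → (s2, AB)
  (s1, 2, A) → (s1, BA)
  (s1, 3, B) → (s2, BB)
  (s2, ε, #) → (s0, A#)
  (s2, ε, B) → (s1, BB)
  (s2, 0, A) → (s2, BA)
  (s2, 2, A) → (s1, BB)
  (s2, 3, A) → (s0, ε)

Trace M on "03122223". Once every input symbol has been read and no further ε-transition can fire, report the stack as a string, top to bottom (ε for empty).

(s0, 03122223, #)
  read 0, top #: go to s2, push B# → (s2, 3122223, B#)
  ε-move, top B: go to s1, push BB → (s1, 3122223, BB#)
  read 3, top B: go to s2, push BB → (s2, 122223, BBB#)
  ε-move, top B: go to s1, push BB → (s1, 122223, BBBB#)
  read 1, top B: go to s1, push AB → (s1, 22223, ABBBB#)
  read 2, top A: go to s1, push BA → (s1, 2223, BABBBB#)
  read 2, top B: go to s2, push AB → (s2, 223, ABABBBB#)
  read 2, top A: go to s1, push BB → (s1, 23, BBBABBBB#)
  read 2, top B: go to s2, push AB → (s2, 3, ABBBABBBB#)
  read 3, top A: go to s0, push ε → (s0, ε, BBBABBBB#)
All input consumed in state s0 with stack BBBABBBB#.

BBBABBBB#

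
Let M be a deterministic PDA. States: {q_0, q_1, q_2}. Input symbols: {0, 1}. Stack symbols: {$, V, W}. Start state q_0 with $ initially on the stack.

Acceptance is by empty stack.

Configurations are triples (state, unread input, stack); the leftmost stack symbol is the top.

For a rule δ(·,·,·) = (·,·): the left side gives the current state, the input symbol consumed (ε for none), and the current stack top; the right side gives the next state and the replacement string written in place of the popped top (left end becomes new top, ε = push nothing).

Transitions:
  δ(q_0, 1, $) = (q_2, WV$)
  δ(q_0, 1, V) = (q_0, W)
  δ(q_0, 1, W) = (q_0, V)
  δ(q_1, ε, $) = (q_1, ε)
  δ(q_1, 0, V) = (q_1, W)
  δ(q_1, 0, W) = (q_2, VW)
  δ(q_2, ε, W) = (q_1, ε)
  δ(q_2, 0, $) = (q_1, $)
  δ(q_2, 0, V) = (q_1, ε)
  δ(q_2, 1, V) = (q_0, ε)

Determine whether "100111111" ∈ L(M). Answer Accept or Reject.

Reject

(q_0, 100111111, $) ⊢ (q_2, 00111111, WV$) ⊢ (q_1, 00111111, V$) ⊢ (q_1, 0111111, W$) ⊢ (q_2, 111111, VW$) ⊢ (q_0, 11111, W$) ⊢ (q_0, 1111, V$) ⊢ (q_0, 111, W$) ⊢ (q_0, 11, V$) ⊢ (q_0, 1, W$) ⊢ (q_0, ε, V$)
All input consumed; stack is V$, not empty, and no further ε-move applies.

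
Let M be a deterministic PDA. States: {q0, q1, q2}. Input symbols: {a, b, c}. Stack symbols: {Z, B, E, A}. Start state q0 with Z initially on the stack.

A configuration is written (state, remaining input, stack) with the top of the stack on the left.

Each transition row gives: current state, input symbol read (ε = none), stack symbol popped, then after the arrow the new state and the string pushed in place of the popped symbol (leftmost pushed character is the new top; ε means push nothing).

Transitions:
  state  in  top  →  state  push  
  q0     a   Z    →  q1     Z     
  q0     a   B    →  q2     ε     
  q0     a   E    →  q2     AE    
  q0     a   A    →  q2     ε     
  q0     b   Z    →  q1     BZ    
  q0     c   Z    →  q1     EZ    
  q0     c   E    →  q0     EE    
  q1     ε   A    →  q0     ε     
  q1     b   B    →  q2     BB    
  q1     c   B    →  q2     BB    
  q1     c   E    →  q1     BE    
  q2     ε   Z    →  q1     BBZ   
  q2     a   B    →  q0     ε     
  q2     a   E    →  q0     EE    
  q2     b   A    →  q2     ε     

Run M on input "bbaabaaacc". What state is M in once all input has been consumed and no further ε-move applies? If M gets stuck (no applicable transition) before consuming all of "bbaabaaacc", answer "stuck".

(q0, bbaabaaacc, Z)
  read b, top Z: go to q1, push BZ → (q1, baabaaacc, BZ)
  read b, top B: go to q2, push BB → (q2, aabaaacc, BBZ)
  read a, top B: go to q0, push ε → (q0, abaaacc, BZ)
  read a, top B: go to q2, push ε → (q2, baaacc, Z)
  ε-move, top Z: go to q1, push BBZ → (q1, baaacc, BBZ)
  read b, top B: go to q2, push BB → (q2, aaacc, BBBZ)
  read a, top B: go to q0, push ε → (q0, aacc, BBZ)
  read a, top B: go to q2, push ε → (q2, acc, BZ)
  read a, top B: go to q0, push ε → (q0, cc, Z)
  read c, top Z: go to q1, push EZ → (q1, c, EZ)
  read c, top E: go to q1, push BE → (q1, ε, BEZ)
All input consumed; M is in state q1.

q1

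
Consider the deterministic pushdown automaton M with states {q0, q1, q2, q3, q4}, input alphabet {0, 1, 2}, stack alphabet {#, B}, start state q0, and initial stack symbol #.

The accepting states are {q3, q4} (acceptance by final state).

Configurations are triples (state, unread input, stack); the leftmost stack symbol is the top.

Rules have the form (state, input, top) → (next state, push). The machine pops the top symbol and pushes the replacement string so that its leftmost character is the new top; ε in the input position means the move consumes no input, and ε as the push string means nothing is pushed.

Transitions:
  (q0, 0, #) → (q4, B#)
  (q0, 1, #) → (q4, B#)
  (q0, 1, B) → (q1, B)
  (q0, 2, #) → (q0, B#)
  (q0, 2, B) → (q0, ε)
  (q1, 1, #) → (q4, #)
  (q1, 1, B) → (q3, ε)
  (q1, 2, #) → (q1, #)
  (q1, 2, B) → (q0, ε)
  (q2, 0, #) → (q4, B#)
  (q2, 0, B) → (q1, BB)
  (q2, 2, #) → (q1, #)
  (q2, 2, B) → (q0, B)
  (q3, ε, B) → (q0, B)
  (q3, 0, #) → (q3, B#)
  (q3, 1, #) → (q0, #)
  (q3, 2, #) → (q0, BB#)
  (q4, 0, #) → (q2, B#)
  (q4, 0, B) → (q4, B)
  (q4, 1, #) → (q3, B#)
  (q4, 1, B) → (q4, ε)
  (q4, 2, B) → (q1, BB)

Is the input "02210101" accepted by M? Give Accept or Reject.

(q0, 02210101, #)
  read 0, top #: go to q4, push B# → (q4, 2210101, B#)
  read 2, top B: go to q1, push BB → (q1, 210101, BB#)
  read 2, top B: go to q0, push ε → (q0, 10101, B#)
  read 1, top B: go to q1, push B → (q1, 0101, B#)
No transition applies at (q1, 0101, B#); input not fully consumed.

Reject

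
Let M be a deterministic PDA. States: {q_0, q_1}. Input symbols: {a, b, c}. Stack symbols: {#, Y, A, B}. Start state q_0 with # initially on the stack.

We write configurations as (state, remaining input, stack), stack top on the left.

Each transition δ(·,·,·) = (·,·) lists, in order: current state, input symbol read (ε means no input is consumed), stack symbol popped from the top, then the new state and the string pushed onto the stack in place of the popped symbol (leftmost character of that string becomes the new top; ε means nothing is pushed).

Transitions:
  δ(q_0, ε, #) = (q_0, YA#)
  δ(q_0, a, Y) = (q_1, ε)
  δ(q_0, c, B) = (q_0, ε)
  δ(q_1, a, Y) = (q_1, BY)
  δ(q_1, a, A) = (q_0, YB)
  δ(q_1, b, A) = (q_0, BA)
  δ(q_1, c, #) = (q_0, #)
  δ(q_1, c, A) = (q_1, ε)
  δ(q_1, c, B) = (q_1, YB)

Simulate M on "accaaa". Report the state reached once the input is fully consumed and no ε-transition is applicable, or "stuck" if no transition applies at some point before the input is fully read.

q_1

(q_0, accaaa, #) ⊢ (q_0, accaaa, YA#) ⊢ (q_1, ccaaa, A#) ⊢ (q_1, caaa, #) ⊢ (q_0, aaa, #) ⊢ (q_0, aaa, YA#) ⊢ (q_1, aa, A#) ⊢ (q_0, a, YB#) ⊢ (q_1, ε, B#)
All input consumed; M is in state q_1.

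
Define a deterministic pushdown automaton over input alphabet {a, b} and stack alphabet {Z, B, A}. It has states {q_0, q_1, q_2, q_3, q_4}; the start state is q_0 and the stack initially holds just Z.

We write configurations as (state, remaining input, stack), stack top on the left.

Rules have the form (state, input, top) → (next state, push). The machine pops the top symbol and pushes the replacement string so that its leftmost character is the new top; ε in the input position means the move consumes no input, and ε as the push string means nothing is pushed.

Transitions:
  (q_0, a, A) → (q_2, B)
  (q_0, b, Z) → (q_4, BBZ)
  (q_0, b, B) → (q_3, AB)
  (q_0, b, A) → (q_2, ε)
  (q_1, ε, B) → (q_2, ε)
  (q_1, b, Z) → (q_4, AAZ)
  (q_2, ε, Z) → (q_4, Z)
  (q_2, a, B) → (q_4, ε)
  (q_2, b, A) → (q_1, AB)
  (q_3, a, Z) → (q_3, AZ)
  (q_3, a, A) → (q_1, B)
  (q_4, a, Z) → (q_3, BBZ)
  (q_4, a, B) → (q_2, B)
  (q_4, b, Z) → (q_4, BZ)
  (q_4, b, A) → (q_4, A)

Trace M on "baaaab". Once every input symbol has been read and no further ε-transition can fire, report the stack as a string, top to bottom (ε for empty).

(q_0, baaaab, Z) ⊢ (q_4, aaaab, BBZ) ⊢ (q_2, aaab, BBZ) ⊢ (q_4, aab, BZ) ⊢ (q_2, ab, BZ) ⊢ (q_4, b, Z) ⊢ (q_4, ε, BZ)
All input consumed in state q_4 with stack BZ.

BZ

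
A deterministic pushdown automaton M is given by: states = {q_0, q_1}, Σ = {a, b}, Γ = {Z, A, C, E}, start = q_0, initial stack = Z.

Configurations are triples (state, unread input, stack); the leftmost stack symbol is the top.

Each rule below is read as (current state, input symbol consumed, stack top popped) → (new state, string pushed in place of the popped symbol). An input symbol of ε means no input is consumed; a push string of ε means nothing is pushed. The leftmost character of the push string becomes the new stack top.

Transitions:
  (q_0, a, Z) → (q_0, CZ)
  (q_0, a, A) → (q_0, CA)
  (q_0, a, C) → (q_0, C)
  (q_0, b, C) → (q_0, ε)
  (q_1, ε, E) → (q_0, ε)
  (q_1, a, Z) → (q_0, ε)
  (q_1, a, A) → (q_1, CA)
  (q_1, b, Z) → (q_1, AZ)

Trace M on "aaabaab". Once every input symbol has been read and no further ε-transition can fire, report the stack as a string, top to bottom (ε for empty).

Z

(q_0, aaabaab, Z) ⊢ (q_0, aabaab, CZ) ⊢ (q_0, abaab, CZ) ⊢ (q_0, baab, CZ) ⊢ (q_0, aab, Z) ⊢ (q_0, ab, CZ) ⊢ (q_0, b, CZ) ⊢ (q_0, ε, Z)
All input consumed in state q_0 with stack Z.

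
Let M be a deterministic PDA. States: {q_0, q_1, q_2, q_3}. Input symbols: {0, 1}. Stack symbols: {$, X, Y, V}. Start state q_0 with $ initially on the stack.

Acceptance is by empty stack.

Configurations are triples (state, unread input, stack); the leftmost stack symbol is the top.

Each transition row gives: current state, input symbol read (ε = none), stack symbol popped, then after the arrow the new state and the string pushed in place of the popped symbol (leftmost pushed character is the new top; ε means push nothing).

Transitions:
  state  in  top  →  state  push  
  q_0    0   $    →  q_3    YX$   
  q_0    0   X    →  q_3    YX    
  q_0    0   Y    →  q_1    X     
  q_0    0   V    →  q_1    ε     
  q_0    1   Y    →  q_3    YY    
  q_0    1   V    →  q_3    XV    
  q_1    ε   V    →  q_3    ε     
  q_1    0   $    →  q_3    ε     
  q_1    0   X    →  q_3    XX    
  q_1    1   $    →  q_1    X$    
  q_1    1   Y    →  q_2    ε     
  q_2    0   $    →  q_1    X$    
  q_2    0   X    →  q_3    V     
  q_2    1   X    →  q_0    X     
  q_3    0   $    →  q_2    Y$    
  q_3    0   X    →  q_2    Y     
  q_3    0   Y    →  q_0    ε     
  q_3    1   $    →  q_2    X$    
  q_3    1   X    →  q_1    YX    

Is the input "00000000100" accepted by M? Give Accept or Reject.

Reject

(q_0, 00000000100, $)
  read 0, top $: go to q_3, push YX$ → (q_3, 0000000100, YX$)
  read 0, top Y: go to q_0, push ε → (q_0, 000000100, X$)
  read 0, top X: go to q_3, push YX → (q_3, 00000100, YX$)
  read 0, top Y: go to q_0, push ε → (q_0, 0000100, X$)
  read 0, top X: go to q_3, push YX → (q_3, 000100, YX$)
  read 0, top Y: go to q_0, push ε → (q_0, 00100, X$)
  read 0, top X: go to q_3, push YX → (q_3, 0100, YX$)
  read 0, top Y: go to q_0, push ε → (q_0, 100, X$)
No transition applies at (q_0, 100, X$); input not fully consumed.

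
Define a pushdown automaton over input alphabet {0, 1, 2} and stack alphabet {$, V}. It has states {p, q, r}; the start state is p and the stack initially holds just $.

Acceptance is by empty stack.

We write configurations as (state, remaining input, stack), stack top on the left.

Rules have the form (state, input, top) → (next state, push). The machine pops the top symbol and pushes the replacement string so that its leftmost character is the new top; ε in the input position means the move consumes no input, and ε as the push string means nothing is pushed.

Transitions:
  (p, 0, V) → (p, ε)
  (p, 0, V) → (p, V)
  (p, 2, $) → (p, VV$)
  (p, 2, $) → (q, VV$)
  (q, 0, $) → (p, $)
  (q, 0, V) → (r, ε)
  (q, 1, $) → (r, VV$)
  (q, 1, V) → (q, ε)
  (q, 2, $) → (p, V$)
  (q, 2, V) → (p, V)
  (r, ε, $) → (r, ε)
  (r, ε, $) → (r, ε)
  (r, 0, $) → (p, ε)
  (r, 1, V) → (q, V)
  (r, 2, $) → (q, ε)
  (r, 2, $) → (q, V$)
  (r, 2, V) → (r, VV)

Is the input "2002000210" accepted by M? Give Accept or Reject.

One accepting computation: (p, 2002000210, $) ⊢ (p, 002000210, VV$) ⊢ (p, 02000210, V$) ⊢ (p, 2000210, $) ⊢ (p, 000210, VV$) ⊢ (p, 00210, V$) ⊢ (p, 0210, V$) ⊢ (p, 210, $) ⊢ (q, 10, VV$) ⊢ (q, 0, V$) ⊢ (r, ε, $) ⊢ (r, ε, ε)
All input consumed and the stack is empty.

Accept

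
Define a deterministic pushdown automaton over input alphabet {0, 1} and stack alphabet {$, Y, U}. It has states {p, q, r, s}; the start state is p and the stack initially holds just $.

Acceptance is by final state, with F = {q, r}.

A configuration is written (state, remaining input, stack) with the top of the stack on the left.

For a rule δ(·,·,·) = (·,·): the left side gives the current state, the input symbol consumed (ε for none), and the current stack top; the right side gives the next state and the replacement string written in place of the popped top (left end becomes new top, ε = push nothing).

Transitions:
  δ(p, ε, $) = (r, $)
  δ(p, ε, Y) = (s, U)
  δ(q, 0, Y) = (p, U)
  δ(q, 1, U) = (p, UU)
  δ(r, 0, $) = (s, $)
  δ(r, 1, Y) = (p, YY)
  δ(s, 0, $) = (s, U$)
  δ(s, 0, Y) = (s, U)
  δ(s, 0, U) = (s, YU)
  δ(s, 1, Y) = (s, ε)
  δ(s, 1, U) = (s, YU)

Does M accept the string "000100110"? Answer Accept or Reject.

(p, 000100110, $) ⊢ (r, 000100110, $) ⊢ (s, 00100110, $) ⊢ (s, 0100110, U$) ⊢ (s, 100110, YU$) ⊢ (s, 00110, U$) ⊢ (s, 0110, YU$) ⊢ (s, 110, UU$) ⊢ (s, 10, YUU$) ⊢ (s, 0, UU$) ⊢ (s, ε, YUU$)
All input consumed; state s ∉ F and no further ε-move applies.

Reject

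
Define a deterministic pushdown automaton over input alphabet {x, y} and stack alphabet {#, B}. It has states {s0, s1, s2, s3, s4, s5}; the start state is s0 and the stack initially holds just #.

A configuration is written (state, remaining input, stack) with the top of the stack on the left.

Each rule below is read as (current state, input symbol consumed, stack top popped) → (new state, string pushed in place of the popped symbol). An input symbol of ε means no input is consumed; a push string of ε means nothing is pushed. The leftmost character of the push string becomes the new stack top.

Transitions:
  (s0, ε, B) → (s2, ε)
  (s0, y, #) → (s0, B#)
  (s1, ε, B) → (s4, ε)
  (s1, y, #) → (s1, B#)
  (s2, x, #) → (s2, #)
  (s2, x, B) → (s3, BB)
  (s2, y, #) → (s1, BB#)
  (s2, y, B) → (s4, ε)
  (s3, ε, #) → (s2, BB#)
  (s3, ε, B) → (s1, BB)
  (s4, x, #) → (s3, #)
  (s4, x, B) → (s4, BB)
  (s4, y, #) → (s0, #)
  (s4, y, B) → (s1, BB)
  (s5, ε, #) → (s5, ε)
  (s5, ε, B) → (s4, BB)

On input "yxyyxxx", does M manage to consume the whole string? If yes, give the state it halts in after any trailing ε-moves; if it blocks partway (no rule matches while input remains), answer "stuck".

(s0, yxyyxxx, #)
  read y, top #: go to s0, push B# → (s0, xyyxxx, B#)
  ε-move, top B: go to s2, push ε → (s2, xyyxxx, #)
  read x, top #: go to s2, push # → (s2, yyxxx, #)
  read y, top #: go to s1, push BB# → (s1, yxxx, BB#)
  ε-move, top B: go to s4, push ε → (s4, yxxx, B#)
  read y, top B: go to s1, push BB → (s1, xxx, BB#)
  ε-move, top B: go to s4, push ε → (s4, xxx, B#)
  read x, top B: go to s4, push BB → (s4, xx, BB#)
  read x, top B: go to s4, push BB → (s4, x, BBB#)
  read x, top B: go to s4, push BB → (s4, ε, BBBB#)
All input consumed; M is in state s4.

s4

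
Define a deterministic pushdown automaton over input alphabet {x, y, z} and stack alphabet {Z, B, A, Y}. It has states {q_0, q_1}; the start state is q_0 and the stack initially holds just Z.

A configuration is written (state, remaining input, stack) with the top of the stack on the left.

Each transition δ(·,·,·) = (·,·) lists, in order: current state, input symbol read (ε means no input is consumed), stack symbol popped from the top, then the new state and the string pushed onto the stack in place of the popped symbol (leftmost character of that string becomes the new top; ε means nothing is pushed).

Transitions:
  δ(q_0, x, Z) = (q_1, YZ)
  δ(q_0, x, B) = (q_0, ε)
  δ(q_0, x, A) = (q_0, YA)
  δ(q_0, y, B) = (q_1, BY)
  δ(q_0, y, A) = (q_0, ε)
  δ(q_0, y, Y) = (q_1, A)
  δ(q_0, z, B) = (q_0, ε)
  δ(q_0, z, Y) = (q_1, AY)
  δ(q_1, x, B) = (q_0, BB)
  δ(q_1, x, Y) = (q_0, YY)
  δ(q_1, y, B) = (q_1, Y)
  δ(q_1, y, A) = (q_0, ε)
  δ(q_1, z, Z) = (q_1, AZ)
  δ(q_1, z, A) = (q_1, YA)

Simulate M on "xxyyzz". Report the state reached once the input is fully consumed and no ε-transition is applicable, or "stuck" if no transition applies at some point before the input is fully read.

(q_0, xxyyzz, Z) ⊢ (q_1, xyyzz, YZ) ⊢ (q_0, yyzz, YYZ) ⊢ (q_1, yzz, AYZ) ⊢ (q_0, zz, YZ) ⊢ (q_1, z, AYZ) ⊢ (q_1, ε, YAYZ)
All input consumed; M is in state q_1.

q_1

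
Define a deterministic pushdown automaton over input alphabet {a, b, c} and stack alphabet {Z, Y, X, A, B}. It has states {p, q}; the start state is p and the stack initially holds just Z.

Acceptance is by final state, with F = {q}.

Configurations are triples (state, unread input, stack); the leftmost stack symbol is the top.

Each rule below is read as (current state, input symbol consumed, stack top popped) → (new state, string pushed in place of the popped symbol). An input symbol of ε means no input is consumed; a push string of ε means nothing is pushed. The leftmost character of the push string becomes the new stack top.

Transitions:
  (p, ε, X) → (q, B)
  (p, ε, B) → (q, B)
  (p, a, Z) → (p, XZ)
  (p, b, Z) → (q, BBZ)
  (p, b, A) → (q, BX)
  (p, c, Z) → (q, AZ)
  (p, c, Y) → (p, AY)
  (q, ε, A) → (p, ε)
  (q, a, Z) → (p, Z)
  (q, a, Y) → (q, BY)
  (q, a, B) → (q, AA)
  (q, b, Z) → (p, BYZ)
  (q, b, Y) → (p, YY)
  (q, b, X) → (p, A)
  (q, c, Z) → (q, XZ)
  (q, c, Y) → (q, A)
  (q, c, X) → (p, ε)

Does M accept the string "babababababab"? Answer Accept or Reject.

(p, babababababab, Z)
  read b, top Z: go to q, push BBZ → (q, abababababab, BBZ)
  read a, top B: go to q, push AA → (q, bababababab, AABZ)
  ε-move, top A: go to p, push ε → (p, bababababab, ABZ)
  read b, top A: go to q, push BX → (q, ababababab, BXBZ)
  read a, top B: go to q, push AA → (q, babababab, AAXBZ)
  ε-move, top A: go to p, push ε → (p, babababab, AXBZ)
  read b, top A: go to q, push BX → (q, abababab, BXXBZ)
  read a, top B: go to q, push AA → (q, bababab, AAXXBZ)
  ε-move, top A: go to p, push ε → (p, bababab, AXXBZ)
  read b, top A: go to q, push BX → (q, ababab, BXXXBZ)
  read a, top B: go to q, push AA → (q, babab, AAXXXBZ)
  ε-move, top A: go to p, push ε → (p, babab, AXXXBZ)
  read b, top A: go to q, push BX → (q, abab, BXXXXBZ)
  read a, top B: go to q, push AA → (q, bab, AAXXXXBZ)
  ε-move, top A: go to p, push ε → (p, bab, AXXXXBZ)
  read b, top A: go to q, push BX → (q, ab, BXXXXXBZ)
  read a, top B: go to q, push AA → (q, b, AAXXXXXBZ)
  ε-move, top A: go to p, push ε → (p, b, AXXXXXBZ)
  read b, top A: go to q, push BX → (q, ε, BXXXXXXBZ)
All input consumed; state q ∈ F.

Accept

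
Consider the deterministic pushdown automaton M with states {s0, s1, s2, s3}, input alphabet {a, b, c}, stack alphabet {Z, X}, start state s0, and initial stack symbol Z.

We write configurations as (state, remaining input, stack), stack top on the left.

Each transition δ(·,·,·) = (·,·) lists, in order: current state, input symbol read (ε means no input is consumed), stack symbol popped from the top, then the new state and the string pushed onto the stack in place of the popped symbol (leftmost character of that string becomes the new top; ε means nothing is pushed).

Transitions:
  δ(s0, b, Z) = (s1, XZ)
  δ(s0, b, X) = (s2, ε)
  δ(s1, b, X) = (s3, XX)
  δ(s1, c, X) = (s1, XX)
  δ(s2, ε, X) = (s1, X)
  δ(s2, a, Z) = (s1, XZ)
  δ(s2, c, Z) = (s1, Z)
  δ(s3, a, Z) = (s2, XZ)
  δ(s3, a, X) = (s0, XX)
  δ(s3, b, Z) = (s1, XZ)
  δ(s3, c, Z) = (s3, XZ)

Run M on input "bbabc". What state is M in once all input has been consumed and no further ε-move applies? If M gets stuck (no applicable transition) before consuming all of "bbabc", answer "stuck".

s1

(s0, bbabc, Z)
  read b, top Z: go to s1, push XZ → (s1, babc, XZ)
  read b, top X: go to s3, push XX → (s3, abc, XXZ)
  read a, top X: go to s0, push XX → (s0, bc, XXXZ)
  read b, top X: go to s2, push ε → (s2, c, XXZ)
  ε-move, top X: go to s1, push X → (s1, c, XXZ)
  read c, top X: go to s1, push XX → (s1, ε, XXXZ)
All input consumed; M is in state s1.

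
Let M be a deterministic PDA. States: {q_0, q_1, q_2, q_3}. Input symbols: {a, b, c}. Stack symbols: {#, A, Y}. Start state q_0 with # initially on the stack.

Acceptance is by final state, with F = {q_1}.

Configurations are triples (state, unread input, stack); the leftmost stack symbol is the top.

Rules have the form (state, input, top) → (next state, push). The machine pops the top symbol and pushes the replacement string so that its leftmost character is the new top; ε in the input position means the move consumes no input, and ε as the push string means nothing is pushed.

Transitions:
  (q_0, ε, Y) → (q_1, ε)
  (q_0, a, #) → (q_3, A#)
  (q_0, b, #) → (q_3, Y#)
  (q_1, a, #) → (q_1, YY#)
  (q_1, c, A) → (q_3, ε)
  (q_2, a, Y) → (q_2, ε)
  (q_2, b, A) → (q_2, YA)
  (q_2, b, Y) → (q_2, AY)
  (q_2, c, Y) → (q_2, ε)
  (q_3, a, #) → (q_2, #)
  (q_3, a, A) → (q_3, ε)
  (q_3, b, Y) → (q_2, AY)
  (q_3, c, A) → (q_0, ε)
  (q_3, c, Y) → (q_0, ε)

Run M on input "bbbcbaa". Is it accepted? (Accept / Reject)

Reject

(q_0, bbbcbaa, #)
  read b, top #: go to q_3, push Y# → (q_3, bbcbaa, Y#)
  read b, top Y: go to q_2, push AY → (q_2, bcbaa, AY#)
  read b, top A: go to q_2, push YA → (q_2, cbaa, YAY#)
  read c, top Y: go to q_2, push ε → (q_2, baa, AY#)
  read b, top A: go to q_2, push YA → (q_2, aa, YAY#)
  read a, top Y: go to q_2, push ε → (q_2, a, AY#)
No transition applies at (q_2, a, AY#); input not fully consumed.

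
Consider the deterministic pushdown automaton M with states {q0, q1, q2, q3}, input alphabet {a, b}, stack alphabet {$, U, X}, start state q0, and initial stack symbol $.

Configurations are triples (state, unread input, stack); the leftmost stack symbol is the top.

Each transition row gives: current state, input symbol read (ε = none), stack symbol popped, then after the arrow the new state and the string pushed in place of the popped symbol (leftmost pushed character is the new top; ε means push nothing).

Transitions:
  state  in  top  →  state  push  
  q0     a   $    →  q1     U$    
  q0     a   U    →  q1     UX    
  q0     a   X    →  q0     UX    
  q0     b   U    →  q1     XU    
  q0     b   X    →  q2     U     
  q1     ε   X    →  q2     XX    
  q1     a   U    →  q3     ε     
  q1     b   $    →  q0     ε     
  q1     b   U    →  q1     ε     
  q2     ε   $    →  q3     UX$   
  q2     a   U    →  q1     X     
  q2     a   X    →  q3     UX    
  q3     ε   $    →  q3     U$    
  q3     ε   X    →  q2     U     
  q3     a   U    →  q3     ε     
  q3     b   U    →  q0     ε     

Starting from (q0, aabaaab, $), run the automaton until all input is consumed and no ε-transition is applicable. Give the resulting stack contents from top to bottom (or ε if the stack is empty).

$

(q0, aabaaab, $)
  read a, top $: go to q1, push U$ → (q1, abaaab, U$)
  read a, top U: go to q3, push ε → (q3, baaab, $)
  ε-move, top $: go to q3, push U$ → (q3, baaab, U$)
  read b, top U: go to q0, push ε → (q0, aaab, $)
  read a, top $: go to q1, push U$ → (q1, aab, U$)
  read a, top U: go to q3, push ε → (q3, ab, $)
  ε-move, top $: go to q3, push U$ → (q3, ab, U$)
  read a, top U: go to q3, push ε → (q3, b, $)
  ε-move, top $: go to q3, push U$ → (q3, b, U$)
  read b, top U: go to q0, push ε → (q0, ε, $)
All input consumed in state q0 with stack $.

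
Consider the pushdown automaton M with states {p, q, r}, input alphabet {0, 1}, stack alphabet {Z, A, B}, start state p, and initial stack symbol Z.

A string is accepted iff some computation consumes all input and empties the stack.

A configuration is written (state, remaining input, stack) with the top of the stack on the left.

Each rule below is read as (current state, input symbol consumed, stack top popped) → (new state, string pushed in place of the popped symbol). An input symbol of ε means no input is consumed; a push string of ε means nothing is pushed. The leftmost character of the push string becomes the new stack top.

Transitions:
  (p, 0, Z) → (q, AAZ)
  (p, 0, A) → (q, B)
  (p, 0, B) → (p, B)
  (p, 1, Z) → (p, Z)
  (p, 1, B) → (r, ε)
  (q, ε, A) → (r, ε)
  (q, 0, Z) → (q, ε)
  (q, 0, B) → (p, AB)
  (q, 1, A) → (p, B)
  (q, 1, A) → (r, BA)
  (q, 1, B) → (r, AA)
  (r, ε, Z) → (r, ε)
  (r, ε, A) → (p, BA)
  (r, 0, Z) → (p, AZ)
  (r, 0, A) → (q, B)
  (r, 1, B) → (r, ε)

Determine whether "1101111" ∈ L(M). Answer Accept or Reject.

No computation consumes all input and empties the stack.

Reject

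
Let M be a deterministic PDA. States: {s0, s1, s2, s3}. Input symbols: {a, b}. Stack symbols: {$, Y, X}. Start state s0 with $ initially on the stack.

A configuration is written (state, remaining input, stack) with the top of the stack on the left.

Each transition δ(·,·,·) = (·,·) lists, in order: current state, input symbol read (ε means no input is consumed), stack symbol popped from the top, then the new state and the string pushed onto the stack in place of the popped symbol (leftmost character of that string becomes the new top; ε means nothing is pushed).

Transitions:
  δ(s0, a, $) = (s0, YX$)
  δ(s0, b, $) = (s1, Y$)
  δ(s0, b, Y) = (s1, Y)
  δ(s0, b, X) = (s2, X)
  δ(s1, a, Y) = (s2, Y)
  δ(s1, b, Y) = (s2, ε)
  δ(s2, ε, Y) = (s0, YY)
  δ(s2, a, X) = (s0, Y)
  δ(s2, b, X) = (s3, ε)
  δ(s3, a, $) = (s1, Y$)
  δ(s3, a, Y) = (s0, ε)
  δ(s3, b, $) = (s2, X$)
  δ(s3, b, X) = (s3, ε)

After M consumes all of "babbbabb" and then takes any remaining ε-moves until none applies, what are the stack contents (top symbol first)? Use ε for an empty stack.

YYY$

(s0, babbbabb, $) ⊢ (s1, abbbabb, Y$) ⊢ (s2, bbbabb, Y$) ⊢ (s0, bbbabb, YY$) ⊢ (s1, bbabb, YY$) ⊢ (s2, babb, Y$) ⊢ (s0, babb, YY$) ⊢ (s1, abb, YY$) ⊢ (s2, bb, YY$) ⊢ (s0, bb, YYY$) ⊢ (s1, b, YYY$) ⊢ (s2, ε, YY$) ⊢ (s0, ε, YYY$)
All input consumed in state s0 with stack YYY$.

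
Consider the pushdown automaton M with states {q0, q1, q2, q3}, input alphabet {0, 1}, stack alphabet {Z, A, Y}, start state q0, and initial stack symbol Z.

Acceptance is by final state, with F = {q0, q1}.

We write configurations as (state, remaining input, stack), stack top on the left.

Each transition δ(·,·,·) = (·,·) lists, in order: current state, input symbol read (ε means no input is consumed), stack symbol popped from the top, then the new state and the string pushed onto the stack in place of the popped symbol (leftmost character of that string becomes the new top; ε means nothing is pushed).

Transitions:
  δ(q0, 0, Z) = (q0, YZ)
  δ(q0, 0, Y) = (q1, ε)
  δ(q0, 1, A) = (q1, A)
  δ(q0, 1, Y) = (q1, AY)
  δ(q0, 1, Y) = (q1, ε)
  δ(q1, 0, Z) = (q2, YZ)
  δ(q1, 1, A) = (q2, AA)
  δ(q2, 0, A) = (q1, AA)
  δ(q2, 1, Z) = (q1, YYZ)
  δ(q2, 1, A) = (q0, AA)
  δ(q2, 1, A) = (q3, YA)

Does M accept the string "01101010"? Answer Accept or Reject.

Accept

One accepting computation: (q0, 01101010, Z) ⊢ (q0, 1101010, YZ) ⊢ (q1, 101010, AYZ) ⊢ (q2, 01010, AAYZ) ⊢ (q1, 1010, AAAYZ) ⊢ (q2, 010, AAAAYZ) ⊢ (q1, 10, AAAAAYZ) ⊢ (q2, 0, AAAAAAYZ) ⊢ (q1, ε, AAAAAAAYZ)
All input consumed and state q1 ∈ F.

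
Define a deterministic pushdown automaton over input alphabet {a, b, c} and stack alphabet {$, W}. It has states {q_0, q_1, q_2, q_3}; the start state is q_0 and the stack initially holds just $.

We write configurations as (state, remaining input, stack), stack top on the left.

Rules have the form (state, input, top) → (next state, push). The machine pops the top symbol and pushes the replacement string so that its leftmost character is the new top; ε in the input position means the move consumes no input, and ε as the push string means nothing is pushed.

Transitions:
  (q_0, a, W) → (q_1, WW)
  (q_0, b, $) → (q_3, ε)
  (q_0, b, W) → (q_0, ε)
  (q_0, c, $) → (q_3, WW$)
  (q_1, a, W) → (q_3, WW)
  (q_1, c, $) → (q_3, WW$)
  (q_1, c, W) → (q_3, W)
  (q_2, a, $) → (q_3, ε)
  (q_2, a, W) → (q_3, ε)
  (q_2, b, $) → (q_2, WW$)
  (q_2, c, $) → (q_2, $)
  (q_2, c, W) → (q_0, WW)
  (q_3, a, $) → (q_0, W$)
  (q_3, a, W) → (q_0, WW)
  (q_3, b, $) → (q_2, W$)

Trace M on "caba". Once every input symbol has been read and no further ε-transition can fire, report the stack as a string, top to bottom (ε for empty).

WWW$

(q_0, caba, $) ⊢ (q_3, aba, WW$) ⊢ (q_0, ba, WWW$) ⊢ (q_0, a, WW$) ⊢ (q_1, ε, WWW$)
All input consumed in state q_1 with stack WWW$.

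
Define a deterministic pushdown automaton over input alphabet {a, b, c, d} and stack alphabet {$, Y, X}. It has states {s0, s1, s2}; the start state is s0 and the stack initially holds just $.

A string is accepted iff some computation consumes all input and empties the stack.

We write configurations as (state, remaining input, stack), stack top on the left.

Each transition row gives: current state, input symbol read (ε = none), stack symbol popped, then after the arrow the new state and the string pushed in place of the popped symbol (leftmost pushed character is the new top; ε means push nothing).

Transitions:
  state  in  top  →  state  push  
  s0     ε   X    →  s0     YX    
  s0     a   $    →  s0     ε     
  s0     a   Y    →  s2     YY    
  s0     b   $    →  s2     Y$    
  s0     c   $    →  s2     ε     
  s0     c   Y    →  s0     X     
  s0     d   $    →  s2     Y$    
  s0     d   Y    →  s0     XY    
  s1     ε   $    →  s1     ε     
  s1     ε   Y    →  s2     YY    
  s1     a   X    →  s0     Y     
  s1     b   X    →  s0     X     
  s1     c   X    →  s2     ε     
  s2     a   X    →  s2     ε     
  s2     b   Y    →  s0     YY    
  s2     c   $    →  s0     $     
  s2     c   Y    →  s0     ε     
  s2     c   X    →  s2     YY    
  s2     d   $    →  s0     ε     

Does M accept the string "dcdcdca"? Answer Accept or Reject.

Accept

(s0, dcdcdca, $)
  read d, top $: go to s2, push Y$ → (s2, cdcdca, Y$)
  read c, top Y: go to s0, push ε → (s0, dcdca, $)
  read d, top $: go to s2, push Y$ → (s2, cdca, Y$)
  read c, top Y: go to s0, push ε → (s0, dca, $)
  read d, top $: go to s2, push Y$ → (s2, ca, Y$)
  read c, top Y: go to s0, push ε → (s0, a, $)
  read a, top $: go to s0, push ε → (s0, ε, ε)
All input consumed and the stack is empty.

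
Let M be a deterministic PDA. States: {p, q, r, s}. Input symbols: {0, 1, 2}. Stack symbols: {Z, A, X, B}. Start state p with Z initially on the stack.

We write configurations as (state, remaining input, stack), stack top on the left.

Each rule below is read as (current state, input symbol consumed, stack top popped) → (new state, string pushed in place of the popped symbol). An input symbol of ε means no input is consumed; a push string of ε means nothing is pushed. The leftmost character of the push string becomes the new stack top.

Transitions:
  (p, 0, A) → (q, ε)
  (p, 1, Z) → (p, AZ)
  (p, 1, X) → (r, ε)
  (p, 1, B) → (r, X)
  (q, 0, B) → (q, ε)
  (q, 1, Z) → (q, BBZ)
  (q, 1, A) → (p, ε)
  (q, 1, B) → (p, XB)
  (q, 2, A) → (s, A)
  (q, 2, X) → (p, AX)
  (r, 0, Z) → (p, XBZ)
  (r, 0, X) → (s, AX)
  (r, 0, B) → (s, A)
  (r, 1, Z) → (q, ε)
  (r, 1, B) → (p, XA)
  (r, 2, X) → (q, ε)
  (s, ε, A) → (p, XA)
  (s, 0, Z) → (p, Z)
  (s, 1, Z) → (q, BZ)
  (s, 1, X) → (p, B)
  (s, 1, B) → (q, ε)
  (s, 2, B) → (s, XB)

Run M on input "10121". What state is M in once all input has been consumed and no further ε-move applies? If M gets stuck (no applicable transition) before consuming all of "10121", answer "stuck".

stuck

(p, 10121, Z) ⊢ (p, 0121, AZ) ⊢ (q, 121, Z) ⊢ (q, 21, BBZ)
No transition for (q, 2, top B); M blocks with input 21 remaining.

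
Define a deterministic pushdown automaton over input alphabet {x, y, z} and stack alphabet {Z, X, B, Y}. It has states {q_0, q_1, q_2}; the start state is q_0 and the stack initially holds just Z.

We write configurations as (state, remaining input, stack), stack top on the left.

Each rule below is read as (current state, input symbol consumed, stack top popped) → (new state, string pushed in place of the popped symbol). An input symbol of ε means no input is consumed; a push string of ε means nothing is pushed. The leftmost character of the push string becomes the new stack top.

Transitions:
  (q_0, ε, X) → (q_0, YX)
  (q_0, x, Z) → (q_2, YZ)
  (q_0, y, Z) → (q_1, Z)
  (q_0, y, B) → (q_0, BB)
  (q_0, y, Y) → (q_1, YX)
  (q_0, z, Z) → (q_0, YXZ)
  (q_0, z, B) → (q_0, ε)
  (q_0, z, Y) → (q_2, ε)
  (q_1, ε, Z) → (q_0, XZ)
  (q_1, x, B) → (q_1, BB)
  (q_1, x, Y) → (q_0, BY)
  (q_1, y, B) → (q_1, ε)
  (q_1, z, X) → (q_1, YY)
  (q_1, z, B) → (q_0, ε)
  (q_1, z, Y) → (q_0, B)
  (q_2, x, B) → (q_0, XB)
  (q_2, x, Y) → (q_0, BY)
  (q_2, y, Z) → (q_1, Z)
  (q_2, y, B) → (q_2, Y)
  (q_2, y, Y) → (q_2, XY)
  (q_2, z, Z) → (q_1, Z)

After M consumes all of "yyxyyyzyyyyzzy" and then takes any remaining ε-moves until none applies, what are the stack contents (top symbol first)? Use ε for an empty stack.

(q_0, yyxyyyzyyyyzzy, Z) ⊢ (q_1, yxyyyzyyyyzzy, Z) ⊢ (q_0, yxyyyzyyyyzzy, XZ) ⊢ (q_0, yxyyyzyyyyzzy, YXZ) ⊢ (q_1, xyyyzyyyyzzy, YXXZ) ⊢ (q_0, yyyzyyyyzzy, BYXXZ) ⊢ (q_0, yyzyyyyzzy, BBYXXZ) ⊢ (q_0, yzyyyyzzy, BBBYXXZ) ⊢ (q_0, zyyyyzzy, BBBBYXXZ) ⊢ (q_0, yyyyzzy, BBBYXXZ) ⊢ (q_0, yyyzzy, BBBBYXXZ) ⊢ (q_0, yyzzy, BBBBBYXXZ) ⊢ (q_0, yzzy, BBBBBBYXXZ) ⊢ (q_0, zzy, BBBBBBBYXXZ) ⊢ (q_0, zy, BBBBBBYXXZ) ⊢ (q_0, y, BBBBBYXXZ) ⊢ (q_0, ε, BBBBBBYXXZ)
All input consumed in state q_0 with stack BBBBBBYXXZ.

BBBBBBYXXZ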